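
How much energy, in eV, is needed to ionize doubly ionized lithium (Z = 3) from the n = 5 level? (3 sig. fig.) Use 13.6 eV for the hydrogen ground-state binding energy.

4.90 eV

E_n = −13.6 Z²/n² = −122.4/n² eV for Z = 3.
E_5 = −122.4/25 = −4.90 eV, so ionization (to E = 0) requires 4.90 eV.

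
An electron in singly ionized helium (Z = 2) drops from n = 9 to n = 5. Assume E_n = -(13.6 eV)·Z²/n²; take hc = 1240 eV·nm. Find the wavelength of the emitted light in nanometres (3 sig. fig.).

824 nm

For Z = 2 the level energies scale as Z², so the effective Rydberg energy is 13.6 × 4 = 54.40 eV.
ΔE = 54.40 × (1/5² − 1/9²) = 54.40 × 0.02765 = 1.504 eV.
λ = hc/ΔE = 1240 / 1.504 = 824 nm.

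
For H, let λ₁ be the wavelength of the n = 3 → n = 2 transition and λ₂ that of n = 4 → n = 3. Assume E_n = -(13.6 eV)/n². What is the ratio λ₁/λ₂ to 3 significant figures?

λ ∝ 1/ΔE ∝ 1/(1/n_f² − 1/n_i²), and the Z² and hc factors cancel in the ratio.
λ₁/λ₂ = (1/3² − 1/4²)/(1/2² − 1/3²) = 0.04861/0.1389 = 0.350.

0.350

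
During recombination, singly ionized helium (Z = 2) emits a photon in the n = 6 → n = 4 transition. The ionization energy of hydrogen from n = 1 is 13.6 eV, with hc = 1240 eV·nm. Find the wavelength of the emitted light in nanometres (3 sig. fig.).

For Z = 2 the level energies scale as Z², so the effective Rydberg energy is 13.6 × 4 = 54.40 eV.
ΔE = 54.40 × (1/4² − 1/6²) = 54.40 × 0.03472 = 1.889 eV.
λ = hc/ΔE = 1240 / 1.889 = 656 nm.

656 nm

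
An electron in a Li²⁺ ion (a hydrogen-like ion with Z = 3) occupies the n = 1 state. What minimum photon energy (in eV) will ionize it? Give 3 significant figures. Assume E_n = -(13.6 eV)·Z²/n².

122 eV

E_n = −13.6 Z²/n² = −122.4/n² eV for Z = 3.
E_1 = −122.4/1 = −122 eV, so ionization (to E = 0) requires 122 eV.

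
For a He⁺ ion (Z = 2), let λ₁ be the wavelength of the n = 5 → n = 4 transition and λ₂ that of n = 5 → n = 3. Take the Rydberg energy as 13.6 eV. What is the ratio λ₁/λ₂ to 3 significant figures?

3.16

λ ∝ 1/ΔE ∝ 1/(1/n_f² − 1/n_i²), and the Z² and hc factors cancel in the ratio.
λ₁/λ₂ = (1/3² − 1/5²)/(1/4² − 1/5²) = 0.07111/0.02250 = 3.16.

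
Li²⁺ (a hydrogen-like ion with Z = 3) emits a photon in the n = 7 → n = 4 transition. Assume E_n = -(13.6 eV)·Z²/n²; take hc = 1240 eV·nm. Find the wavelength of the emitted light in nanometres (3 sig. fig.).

241 nm

For Z = 3 the level energies scale as Z², so the effective Rydberg energy is 13.6 × 9 = 122.4 eV.
ΔE = 122.4 × (1/4² − 1/7²) = 122.4 × 0.04209 = 5.152 eV.
λ = hc/ΔE = 1240 / 5.152 = 241 nm.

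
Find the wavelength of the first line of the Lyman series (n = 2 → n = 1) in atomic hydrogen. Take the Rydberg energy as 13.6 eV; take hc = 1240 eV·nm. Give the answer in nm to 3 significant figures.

122 nm

The Lyman series terminates on n_f = 1; the first line has n_i = 1+1 = 2.
ΔE = 13.60 × (1/1² − 1/2²) = 10.20 eV.
λ = 1240 / 10.20 = 122 nm.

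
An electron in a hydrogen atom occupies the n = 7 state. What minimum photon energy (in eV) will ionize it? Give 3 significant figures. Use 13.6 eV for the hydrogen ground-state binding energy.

0.278 eV

E_7 = −13.60/49 = −0.278 eV, so ionization (to E = 0) requires 0.278 eV.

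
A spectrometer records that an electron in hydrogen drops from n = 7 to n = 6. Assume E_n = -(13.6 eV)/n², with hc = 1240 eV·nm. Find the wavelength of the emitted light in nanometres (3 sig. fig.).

ΔE = 13.60 × (1/6² − 1/7²) = 13.60 × 0.007370 = 0.1002 eV.
λ = hc/ΔE = 1240 / 0.1002 = 12400 nm.

12400 nm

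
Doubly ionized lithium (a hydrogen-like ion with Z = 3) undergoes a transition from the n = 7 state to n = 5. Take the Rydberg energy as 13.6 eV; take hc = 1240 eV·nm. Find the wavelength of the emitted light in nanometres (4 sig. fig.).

For Z = 3 the level energies scale as Z², so the effective Rydberg energy is 13.6 × 9 = 122.4 eV.
ΔE = 122.4 × (1/5² − 1/7²) = 122.4 × 0.01959 = 2.398 eV.
λ = hc/ΔE = 1240 / 2.398 = 517.1 nm.

517.1 nm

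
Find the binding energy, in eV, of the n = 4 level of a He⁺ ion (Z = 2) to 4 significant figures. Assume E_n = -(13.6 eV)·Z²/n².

3.400 eV

E_n = −13.6 Z²/n² = −54.40/n² eV for Z = 2.
E_4 = −54.40/16 = −3.400 eV, so ionization (to E = 0) requires 3.400 eV.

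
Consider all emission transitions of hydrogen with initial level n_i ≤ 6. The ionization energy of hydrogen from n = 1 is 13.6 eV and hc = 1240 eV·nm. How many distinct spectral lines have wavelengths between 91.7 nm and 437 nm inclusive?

7

Enumerate all n_i → n_f pairs with 1 ≤ n_f < n_i ≤ 6 and compute λ = 1240 / [13.6·1·(1/n_f² − 1/n_i²)].
Lines falling in [91.7, 437] nm: 6→1 (93.78 nm), 5→1 (94.98 nm), 4→1 (97.25 nm), 3→1 (102.6 nm), 2→1 (121.6 nm), 6→2 (410.3 nm), 5→2 (434.2 nm).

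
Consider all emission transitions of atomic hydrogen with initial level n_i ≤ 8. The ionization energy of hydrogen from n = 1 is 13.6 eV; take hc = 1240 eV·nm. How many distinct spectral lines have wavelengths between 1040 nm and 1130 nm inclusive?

1

Enumerate all n_i → n_f pairs with 1 ≤ n_f < n_i ≤ 8 and compute λ = 1240 / [13.6·1·(1/n_f² − 1/n_i²)].
Lines falling in [1040, 1130] nm: 6→3 (1094 nm).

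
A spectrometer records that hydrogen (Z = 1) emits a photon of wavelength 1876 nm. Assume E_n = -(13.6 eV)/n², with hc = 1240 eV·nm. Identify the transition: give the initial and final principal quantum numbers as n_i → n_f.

n_i = 4, n_f = 3

The photon energy is ΔE = hc/λ = 1240 / 1876 = 0.6610 eV.
With Z = 1, ΔE = 13.60 × (1/n_f² − 1/n_i²), so 1/n_f² − 1/n_i² = 0.04860.
Trying n_f = 3 gives 1/n_i² = 0.06251, i.e. n_i ≈ 4; this pair matches.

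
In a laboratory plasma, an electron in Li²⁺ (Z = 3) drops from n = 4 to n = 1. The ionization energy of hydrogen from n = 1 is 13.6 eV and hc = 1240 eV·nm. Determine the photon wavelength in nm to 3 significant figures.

10.8 nm

For Z = 3 the level energies scale as Z², so the effective Rydberg energy is 13.6 × 9 = 122.4 eV.
ΔE = 122.4 × (1/1² − 1/4²) = 122.4 × 0.9375 = 114.8 eV.
λ = hc/ΔE = 1240 / 114.8 = 10.8 nm.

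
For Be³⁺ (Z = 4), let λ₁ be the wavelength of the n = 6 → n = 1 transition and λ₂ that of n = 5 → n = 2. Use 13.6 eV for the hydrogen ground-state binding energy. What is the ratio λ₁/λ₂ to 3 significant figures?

λ ∝ 1/ΔE ∝ 1/(1/n_f² − 1/n_i²), and the Z² and hc factors cancel in the ratio.
λ₁/λ₂ = (1/2² − 1/5²)/(1/1² − 1/6²) = 0.2100/0.9722 = 0.216.

0.216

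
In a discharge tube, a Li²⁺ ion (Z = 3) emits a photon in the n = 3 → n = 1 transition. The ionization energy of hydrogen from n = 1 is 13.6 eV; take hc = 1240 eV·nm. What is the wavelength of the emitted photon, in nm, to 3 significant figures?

For Z = 3 the level energies scale as Z², so the effective Rydberg energy is 13.6 × 9 = 122.4 eV.
ΔE = 122.4 × (1/1² − 1/3²) = 122.4 × 0.8889 = 108.8 eV.
λ = hc/ΔE = 1240 / 108.8 = 11.4 nm.

11.4 nm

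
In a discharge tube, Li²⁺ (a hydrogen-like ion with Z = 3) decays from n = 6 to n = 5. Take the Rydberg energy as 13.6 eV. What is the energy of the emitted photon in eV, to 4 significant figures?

The Bohr energies scale as Z², so for Z = 3: E_n = −122.4/n² eV.
E_6 = −122.4/36 = −3.400 eV and E_5 = −122.4/25 = −4.896 eV.
The photon energy is |E_6 − E_5| = 1.496 eV.

1.496 eV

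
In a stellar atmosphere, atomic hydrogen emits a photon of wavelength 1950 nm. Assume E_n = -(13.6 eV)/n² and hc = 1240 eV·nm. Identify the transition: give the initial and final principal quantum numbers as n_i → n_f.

The photon energy is ΔE = hc/λ = 1240 / 1950 = 0.6359 eV.
With Z = 1, ΔE = 13.60 × (1/n_f² − 1/n_i²), so 1/n_f² − 1/n_i² = 0.04676.
Trying n_f = 4 gives 1/n_i² = 0.01574, i.e. n_i ≈ 8; this pair matches.

n_i = 8, n_f = 4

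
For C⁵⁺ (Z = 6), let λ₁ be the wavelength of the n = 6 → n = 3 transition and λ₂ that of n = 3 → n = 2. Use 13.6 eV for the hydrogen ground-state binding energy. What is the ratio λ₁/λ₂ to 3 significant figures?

1.67

λ ∝ 1/ΔE ∝ 1/(1/n_f² − 1/n_i²), and the Z² and hc factors cancel in the ratio.
λ₁/λ₂ = (1/2² − 1/3²)/(1/3² − 1/6²) = 0.1389/0.08333 = 1.67.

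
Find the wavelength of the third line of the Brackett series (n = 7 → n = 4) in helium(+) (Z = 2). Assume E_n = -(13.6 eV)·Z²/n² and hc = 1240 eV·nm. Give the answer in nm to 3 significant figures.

542 nm

The Brackett series terminates on n_f = 4; the third line has n_i = 4+3 = 7.
ΔE = 54.40 × (1/4² − 1/7²) = 2.290 eV.
λ = 1240 / 2.290 = 542 nm.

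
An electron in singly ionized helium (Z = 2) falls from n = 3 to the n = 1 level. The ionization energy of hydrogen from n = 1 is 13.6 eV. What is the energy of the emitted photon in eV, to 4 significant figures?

48.36 eV

The Bohr energies scale as Z², so for Z = 2: E_n = −54.40/n² eV.
E_3 = −54.40/9 = −6.044 eV and E_1 = −54.40/1 = −54.40 eV.
The photon energy is |E_3 − E_1| = 48.36 eV.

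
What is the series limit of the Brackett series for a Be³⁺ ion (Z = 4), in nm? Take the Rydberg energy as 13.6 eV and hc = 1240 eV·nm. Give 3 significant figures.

The Brackett series has lower level n_f = 4; the series limit corresponds to n_i → ∞.
ΔE_max = 13.6 × 16 / 4² = 13.60 eV.
λ_min = 1240 / 13.60 = 91.2 nm.

91.2 nm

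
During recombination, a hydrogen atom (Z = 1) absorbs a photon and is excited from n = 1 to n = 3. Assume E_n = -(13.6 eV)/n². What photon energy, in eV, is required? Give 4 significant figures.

12.09 eV

E_3 = −13.60/9 = −1.511 eV and E_1 = −13.60/1 = −13.60 eV.
The photon energy is |E_3 − E_1| = 12.09 eV.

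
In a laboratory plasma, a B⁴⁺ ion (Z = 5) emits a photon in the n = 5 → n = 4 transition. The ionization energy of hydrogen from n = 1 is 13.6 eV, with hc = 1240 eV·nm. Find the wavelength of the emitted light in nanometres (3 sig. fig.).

162 nm

For Z = 5 the level energies scale as Z², so the effective Rydberg energy is 13.6 × 25 = 340.0 eV.
ΔE = 340.0 × (1/4² − 1/5²) = 340.0 × 0.02250 = 7.650 eV.
λ = hc/ΔE = 1240 / 7.650 = 162 nm.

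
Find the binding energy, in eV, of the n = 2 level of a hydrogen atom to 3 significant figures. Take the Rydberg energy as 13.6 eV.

E_2 = −13.60/4 = −3.40 eV, so ionization (to E = 0) requires 3.40 eV.

3.40 eV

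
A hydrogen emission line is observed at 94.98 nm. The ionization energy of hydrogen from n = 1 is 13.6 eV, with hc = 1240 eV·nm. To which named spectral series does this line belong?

Lyman

ΔE = 1240/94.98 = 13.06 eV.
This matches 13.6 × (1/1² − 1/5²), so n_f = 1: the Lyman series.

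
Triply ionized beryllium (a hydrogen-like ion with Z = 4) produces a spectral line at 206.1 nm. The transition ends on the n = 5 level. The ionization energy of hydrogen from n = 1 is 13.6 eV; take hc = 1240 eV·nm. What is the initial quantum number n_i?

The photon energy is ΔE = hc/λ = 1240 / 206.1 = 6.016 eV.
With Z = 4, ΔE = 217.6 × (1/n_f² − 1/n_i²), so 1/n_f² − 1/n_i² = 0.02765.
With n_f = 5: 1/n_i² = 1/25 − 0.02765 = 0.01235, so n_i ≈ 9.00.

n_i = 9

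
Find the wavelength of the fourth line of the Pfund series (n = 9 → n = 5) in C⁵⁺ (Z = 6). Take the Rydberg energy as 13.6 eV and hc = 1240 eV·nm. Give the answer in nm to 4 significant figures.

91.58 nm

The Pfund series terminates on n_f = 5; the fourth line has n_i = 5+4 = 9.
ΔE = 489.6 × (1/5² − 1/9²) = 13.54 eV.
λ = 1240 / 13.54 = 91.58 nm.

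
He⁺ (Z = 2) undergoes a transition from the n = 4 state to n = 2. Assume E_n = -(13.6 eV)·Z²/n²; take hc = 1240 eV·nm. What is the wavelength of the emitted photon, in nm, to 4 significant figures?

121.6 nm

For Z = 2 the level energies scale as Z², so the effective Rydberg energy is 13.6 × 4 = 54.40 eV.
ΔE = 54.40 × (1/2² − 1/4²) = 54.40 × 0.1875 = 10.20 eV.
λ = hc/ΔE = 1240 / 10.20 = 121.6 nm.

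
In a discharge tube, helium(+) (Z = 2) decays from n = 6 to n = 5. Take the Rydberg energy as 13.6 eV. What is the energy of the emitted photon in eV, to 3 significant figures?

0.665 eV

The Bohr energies scale as Z², so for Z = 2: E_n = −54.40/n² eV.
E_6 = −54.40/36 = −1.511 eV and E_5 = −54.40/25 = −2.176 eV.
The photon energy is |E_6 − E_5| = 0.665 eV.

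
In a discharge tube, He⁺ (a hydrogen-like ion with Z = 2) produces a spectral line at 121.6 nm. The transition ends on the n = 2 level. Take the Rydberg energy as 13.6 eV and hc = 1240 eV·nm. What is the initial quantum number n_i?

The photon energy is ΔE = hc/λ = 1240 / 121.6 = 10.20 eV.
With Z = 2, ΔE = 54.40 × (1/n_f² − 1/n_i²), so 1/n_f² − 1/n_i² = 0.1875.
With n_f = 2: 1/n_i² = 1/4 − 0.1875 = 0.06255, so n_i ≈ 4.00.

n_i = 4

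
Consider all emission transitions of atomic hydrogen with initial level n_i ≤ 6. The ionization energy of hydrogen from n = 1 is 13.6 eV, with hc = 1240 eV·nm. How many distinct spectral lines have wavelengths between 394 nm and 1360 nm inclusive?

6

Enumerate all n_i → n_f pairs with 1 ≤ n_f < n_i ≤ 6 and compute λ = 1240 / [13.6·1·(1/n_f² − 1/n_i²)].
Lines falling in [394, 1360] nm: 6→2 (410.3 nm), 5→2 (434.2 nm), 4→2 (486.3 nm), 3→2 (656.5 nm), 6→3 (1094 nm), 5→3 (1282 nm).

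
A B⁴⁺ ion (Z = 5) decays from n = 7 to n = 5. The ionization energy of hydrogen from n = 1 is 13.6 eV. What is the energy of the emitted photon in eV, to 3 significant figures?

The Bohr energies scale as Z², so for Z = 5: E_n = −340.0/n² eV.
E_7 = −340.0/49 = −6.939 eV and E_5 = −340.0/25 = −13.60 eV.
The photon energy is |E_7 − E_5| = 6.66 eV.

6.66 eV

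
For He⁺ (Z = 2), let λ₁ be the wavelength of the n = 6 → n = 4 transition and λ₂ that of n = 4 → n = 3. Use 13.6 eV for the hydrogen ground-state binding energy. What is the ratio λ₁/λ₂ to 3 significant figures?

λ ∝ 1/ΔE ∝ 1/(1/n_f² − 1/n_i²), and the Z² and hc factors cancel in the ratio.
λ₁/λ₂ = (1/3² − 1/4²)/(1/4² − 1/6²) = 0.04861/0.03472 = 1.40.

1.40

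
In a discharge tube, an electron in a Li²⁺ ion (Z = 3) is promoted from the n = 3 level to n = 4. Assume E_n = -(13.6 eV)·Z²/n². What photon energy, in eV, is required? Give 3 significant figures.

The Bohr energies scale as Z², so for Z = 3: E_n = −122.4/n² eV.
E_4 = −122.4/16 = −7.650 eV and E_3 = −122.4/9 = −13.60 eV.
The photon energy is |E_4 − E_3| = 5.95 eV.

5.95 eV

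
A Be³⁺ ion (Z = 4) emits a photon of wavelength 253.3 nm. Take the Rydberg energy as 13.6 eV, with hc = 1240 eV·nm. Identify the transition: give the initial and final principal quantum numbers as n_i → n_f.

The photon energy is ΔE = hc/λ = 1240 / 253.3 = 4.895 eV.
With Z = 4, ΔE = 217.6 × (1/n_f² − 1/n_i²), so 1/n_f² − 1/n_i² = 0.02250.
Trying n_f = 4 gives 1/n_i² = 0.04000, i.e. n_i ≈ 5; this pair matches.

n_i = 5, n_f = 4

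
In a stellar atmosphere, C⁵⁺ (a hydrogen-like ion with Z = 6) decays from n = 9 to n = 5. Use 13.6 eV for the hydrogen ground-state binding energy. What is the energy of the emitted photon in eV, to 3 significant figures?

The Bohr energies scale as Z², so for Z = 6: E_n = −489.6/n² eV.
E_9 = −489.6/81 = −6.044 eV and E_5 = −489.6/25 = −19.58 eV.
The photon energy is |E_9 − E_5| = 13.5 eV.

13.5 eV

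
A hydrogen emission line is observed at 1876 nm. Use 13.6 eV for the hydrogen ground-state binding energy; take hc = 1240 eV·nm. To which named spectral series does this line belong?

ΔE = 1240/1876 = 0.6610 eV.
This matches 13.6 × (1/3² − 1/4²), so n_f = 3: the Paschen series.

Paschen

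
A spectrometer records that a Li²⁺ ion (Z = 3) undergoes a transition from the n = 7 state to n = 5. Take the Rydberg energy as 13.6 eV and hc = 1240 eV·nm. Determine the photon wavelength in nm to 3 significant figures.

For Z = 3 the level energies scale as Z², so the effective Rydberg energy is 13.6 × 9 = 122.4 eV.
ΔE = 122.4 × (1/5² − 1/7²) = 122.4 × 0.01959 = 2.398 eV.
λ = hc/ΔE = 1240 / 2.398 = 517 nm.

517 nm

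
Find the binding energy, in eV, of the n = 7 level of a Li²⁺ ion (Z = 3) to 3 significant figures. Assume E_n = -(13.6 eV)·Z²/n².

2.50 eV

E_n = −13.6 Z²/n² = −122.4/n² eV for Z = 3.
E_7 = −122.4/49 = −2.50 eV, so ionization (to E = 0) requires 2.50 eV.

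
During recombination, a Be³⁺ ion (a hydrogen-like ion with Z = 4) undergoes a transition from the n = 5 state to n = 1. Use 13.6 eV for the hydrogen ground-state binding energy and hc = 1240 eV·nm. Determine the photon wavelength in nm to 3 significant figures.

5.94 nm

For Z = 4 the level energies scale as Z², so the effective Rydberg energy is 13.6 × 16 = 217.6 eV.
ΔE = 217.6 × (1/1² − 1/5²) = 217.6 × 0.9600 = 208.9 eV.
λ = hc/ΔE = 1240 / 208.9 = 5.94 nm.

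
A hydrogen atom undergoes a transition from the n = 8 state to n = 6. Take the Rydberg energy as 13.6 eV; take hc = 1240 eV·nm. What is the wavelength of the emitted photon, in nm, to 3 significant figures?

ΔE = 13.60 × (1/6² − 1/8²) = 13.60 × 0.01215 = 0.1653 eV.
λ = hc/ΔE = 1240 / 0.1653 = 7500 nm.

7500 nm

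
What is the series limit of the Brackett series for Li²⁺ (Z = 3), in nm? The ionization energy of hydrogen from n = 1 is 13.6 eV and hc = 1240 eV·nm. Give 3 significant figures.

The Brackett series has lower level n_f = 4; the series limit corresponds to n_i → ∞.
ΔE_max = 13.6 × 9 / 4² = 7.650 eV.
λ_min = 1240 / 7.650 = 162 nm.

162 nm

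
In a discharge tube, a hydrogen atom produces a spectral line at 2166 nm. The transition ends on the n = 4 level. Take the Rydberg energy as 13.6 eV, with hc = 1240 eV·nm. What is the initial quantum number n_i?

n_i = 7

The photon energy is ΔE = hc/λ = 1240 / 2166 = 0.5725 eV.
With Z = 1, ΔE = 13.60 × (1/n_f² − 1/n_i²), so 1/n_f² − 1/n_i² = 0.04209.
With n_f = 4: 1/n_i² = 1/16 − 0.04209 = 0.02041, so n_i ≈ 7.00.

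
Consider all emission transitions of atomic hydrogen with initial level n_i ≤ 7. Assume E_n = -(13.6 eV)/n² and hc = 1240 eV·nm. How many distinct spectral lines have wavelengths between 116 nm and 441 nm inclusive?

4

Enumerate all n_i → n_f pairs with 1 ≤ n_f < n_i ≤ 7 and compute λ = 1240 / [13.6·1·(1/n_f² − 1/n_i²)].
Lines falling in [116, 441] nm: 2→1 (121.6 nm), 7→2 (397.1 nm), 6→2 (410.3 nm), 5→2 (434.2 nm).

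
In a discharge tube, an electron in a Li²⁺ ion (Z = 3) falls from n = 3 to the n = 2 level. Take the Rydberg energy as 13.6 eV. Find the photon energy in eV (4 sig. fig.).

17.00 eV

The Bohr energies scale as Z², so for Z = 3: E_n = −122.4/n² eV.
E_3 = −122.4/9 = −13.60 eV and E_2 = −122.4/4 = −30.60 eV.
The photon energy is |E_3 − E_2| = 17.00 eV.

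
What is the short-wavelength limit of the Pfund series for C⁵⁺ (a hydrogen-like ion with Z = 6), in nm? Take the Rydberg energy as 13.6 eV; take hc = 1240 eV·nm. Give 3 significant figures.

The Pfund series has lower level n_f = 5; the series limit corresponds to n_i → ∞.
ΔE_max = 13.6 × 36 / 5² = 19.58 eV.
λ_min = 1240 / 19.58 = 63.3 nm.

63.3 nm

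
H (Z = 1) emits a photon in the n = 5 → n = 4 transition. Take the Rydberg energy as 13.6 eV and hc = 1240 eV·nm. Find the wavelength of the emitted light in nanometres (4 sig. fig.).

ΔE = 13.60 × (1/4² − 1/5²) = 13.60 × 0.02250 = 0.3060 eV.
λ = hc/ΔE = 1240 / 0.3060 = 4052 nm.

4052 nm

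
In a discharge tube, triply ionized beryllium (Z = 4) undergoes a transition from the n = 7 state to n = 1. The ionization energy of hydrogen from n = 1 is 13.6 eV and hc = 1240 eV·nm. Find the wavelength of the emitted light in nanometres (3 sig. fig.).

5.82 nm

For Z = 4 the level energies scale as Z², so the effective Rydberg energy is 13.6 × 16 = 217.6 eV.
ΔE = 217.6 × (1/1² − 1/7²) = 217.6 × 0.9796 = 213.2 eV.
λ = hc/ΔE = 1240 / 213.2 = 5.82 nm.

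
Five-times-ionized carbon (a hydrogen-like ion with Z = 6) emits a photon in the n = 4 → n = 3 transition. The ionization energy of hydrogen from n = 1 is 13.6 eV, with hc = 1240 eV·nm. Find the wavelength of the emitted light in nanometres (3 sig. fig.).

52.1 nm

For Z = 6 the level energies scale as Z², so the effective Rydberg energy is 13.6 × 36 = 489.6 eV.
ΔE = 489.6 × (1/3² − 1/4²) = 489.6 × 0.04861 = 23.80 eV.
λ = hc/ΔE = 1240 / 23.80 = 52.1 nm.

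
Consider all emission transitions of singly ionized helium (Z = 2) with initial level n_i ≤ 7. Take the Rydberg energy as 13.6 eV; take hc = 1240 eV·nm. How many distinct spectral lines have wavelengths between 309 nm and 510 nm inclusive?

Enumerate all n_i → n_f pairs with 1 ≤ n_f < n_i ≤ 7 and compute λ = 1240 / [13.6·4·(1/n_f² − 1/n_i²)].
Lines falling in [309, 510] nm: 5→3 (320.5 nm), 4→3 (468.9 nm).

2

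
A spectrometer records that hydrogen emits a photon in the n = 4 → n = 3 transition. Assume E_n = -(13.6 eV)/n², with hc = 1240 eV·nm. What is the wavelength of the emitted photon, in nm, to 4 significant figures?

1876 nm

ΔE = 13.60 × (1/3² − 1/4²) = 13.60 × 0.04861 = 0.6611 eV.
λ = hc/ΔE = 1240 / 0.6611 = 1876 nm.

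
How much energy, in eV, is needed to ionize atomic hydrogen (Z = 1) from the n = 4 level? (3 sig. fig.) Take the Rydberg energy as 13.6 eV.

E_4 = −13.60/16 = −0.850 eV, so ionization (to E = 0) requires 0.850 eV.

0.850 eV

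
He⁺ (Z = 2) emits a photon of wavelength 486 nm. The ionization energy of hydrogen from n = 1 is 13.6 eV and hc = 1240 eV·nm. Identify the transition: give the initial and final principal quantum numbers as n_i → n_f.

The photon energy is ΔE = hc/λ = 1240 / 486 = 2.551 eV.
With Z = 2, ΔE = 54.40 × (1/n_f² − 1/n_i²), so 1/n_f² − 1/n_i² = 0.04690.
Trying n_f = 4 gives 1/n_i² = 0.01560, i.e. n_i ≈ 8; this pair matches.

n_i = 8, n_f = 4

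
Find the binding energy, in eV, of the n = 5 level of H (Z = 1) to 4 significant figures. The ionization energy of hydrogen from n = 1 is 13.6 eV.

0.5440 eV

E_5 = −13.60/25 = −0.5440 eV, so ionization (to E = 0) requires 0.5440 eV.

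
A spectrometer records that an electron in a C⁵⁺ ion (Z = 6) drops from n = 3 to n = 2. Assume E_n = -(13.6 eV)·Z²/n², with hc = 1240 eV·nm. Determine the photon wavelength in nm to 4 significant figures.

18.24 nm

For Z = 6 the level energies scale as Z², so the effective Rydberg energy is 13.6 × 36 = 489.6 eV.
ΔE = 489.6 × (1/2² − 1/3²) = 489.6 × 0.1389 = 68.00 eV.
λ = hc/ΔE = 1240 / 68.00 = 18.24 nm.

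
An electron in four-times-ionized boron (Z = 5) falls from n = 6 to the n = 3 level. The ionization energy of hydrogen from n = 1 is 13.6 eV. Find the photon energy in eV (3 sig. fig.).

28.3 eV

The Bohr energies scale as Z², so for Z = 5: E_n = −340.0/n² eV.
E_6 = −340.0/36 = −9.444 eV and E_3 = −340.0/9 = −37.78 eV.
The photon energy is |E_6 − E_3| = 28.3 eV.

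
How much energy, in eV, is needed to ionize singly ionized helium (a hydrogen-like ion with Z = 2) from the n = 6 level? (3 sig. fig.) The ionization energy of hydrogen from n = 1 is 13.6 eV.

E_n = −13.6 Z²/n² = −54.40/n² eV for Z = 2.
E_6 = −54.40/36 = −1.51 eV, so ionization (to E = 0) requires 1.51 eV.

1.51 eV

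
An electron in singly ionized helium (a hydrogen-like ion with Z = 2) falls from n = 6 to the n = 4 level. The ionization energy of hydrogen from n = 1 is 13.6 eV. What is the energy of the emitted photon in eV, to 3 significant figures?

1.89 eV

The Bohr energies scale as Z², so for Z = 2: E_n = −54.40/n² eV.
E_6 = −54.40/36 = −1.511 eV and E_4 = −54.40/16 = −3.400 eV.
The photon energy is |E_6 − E_4| = 1.89 eV.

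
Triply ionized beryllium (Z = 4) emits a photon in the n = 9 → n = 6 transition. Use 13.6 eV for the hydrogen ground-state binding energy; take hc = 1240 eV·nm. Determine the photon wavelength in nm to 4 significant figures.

369.3 nm

For Z = 4 the level energies scale as Z², so the effective Rydberg energy is 13.6 × 16 = 217.6 eV.
ΔE = 217.6 × (1/6² − 1/9²) = 217.6 × 0.01543 = 3.358 eV.
λ = hc/ΔE = 1240 / 3.358 = 369.3 nm.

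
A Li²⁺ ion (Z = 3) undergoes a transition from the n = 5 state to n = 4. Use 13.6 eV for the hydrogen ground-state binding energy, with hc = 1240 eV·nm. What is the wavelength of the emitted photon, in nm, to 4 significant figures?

450.3 nm

For Z = 3 the level energies scale as Z², so the effective Rydberg energy is 13.6 × 9 = 122.4 eV.
ΔE = 122.4 × (1/4² − 1/5²) = 122.4 × 0.02250 = 2.754 eV.
λ = hc/ΔE = 1240 / 2.754 = 450.3 nm.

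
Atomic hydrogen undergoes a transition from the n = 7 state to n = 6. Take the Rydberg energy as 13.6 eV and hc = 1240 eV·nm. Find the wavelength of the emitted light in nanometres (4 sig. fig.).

ΔE = 13.60 × (1/6² − 1/7²) = 13.60 × 0.007370 = 0.1002 eV.
λ = hc/ΔE = 1240 / 0.1002 = 12370 nm.

12370 nm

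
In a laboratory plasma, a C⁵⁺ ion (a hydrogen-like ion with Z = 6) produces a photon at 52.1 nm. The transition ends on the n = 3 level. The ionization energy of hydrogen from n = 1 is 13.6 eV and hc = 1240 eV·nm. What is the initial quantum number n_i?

The photon energy is ΔE = hc/λ = 1240 / 52.1 = 23.80 eV.
With Z = 6, ΔE = 489.6 × (1/n_f² − 1/n_i²), so 1/n_f² − 1/n_i² = 0.04861.
With n_f = 3: 1/n_i² = 1/9 − 0.04861 = 0.06250, so n_i ≈ 4.00.

n_i = 4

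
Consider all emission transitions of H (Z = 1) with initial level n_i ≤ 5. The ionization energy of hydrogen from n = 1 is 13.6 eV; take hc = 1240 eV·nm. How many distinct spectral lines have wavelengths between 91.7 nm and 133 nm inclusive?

Enumerate all n_i → n_f pairs with 1 ≤ n_f < n_i ≤ 5 and compute λ = 1240 / [13.6·1·(1/n_f² − 1/n_i²)].
Lines falling in [91.7, 133] nm: 5→1 (94.98 nm), 4→1 (97.25 nm), 3→1 (102.6 nm), 2→1 (121.6 nm).

4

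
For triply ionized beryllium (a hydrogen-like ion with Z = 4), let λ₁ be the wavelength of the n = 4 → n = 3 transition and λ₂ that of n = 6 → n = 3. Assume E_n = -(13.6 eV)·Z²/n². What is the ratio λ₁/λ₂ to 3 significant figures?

1.71

λ ∝ 1/ΔE ∝ 1/(1/n_f² − 1/n_i²), and the Z² and hc factors cancel in the ratio.
λ₁/λ₂ = (1/3² − 1/6²)/(1/3² − 1/4²) = 0.08333/0.04861 = 1.71.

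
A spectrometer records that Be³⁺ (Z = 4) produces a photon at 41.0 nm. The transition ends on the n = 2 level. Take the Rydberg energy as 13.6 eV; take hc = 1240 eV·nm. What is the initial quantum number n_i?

n_i = 3

The photon energy is ΔE = hc/λ = 1240 / 41.0 = 30.24 eV.
With Z = 4, ΔE = 217.6 × (1/n_f² − 1/n_i²), so 1/n_f² − 1/n_i² = 0.1390.
With n_f = 2: 1/n_i² = 1/4 − 0.1390 = 0.1110, so n_i ≈ 3.00.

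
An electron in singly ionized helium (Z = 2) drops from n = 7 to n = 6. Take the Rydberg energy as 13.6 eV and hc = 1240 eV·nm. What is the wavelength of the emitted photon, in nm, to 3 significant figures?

3090 nm

For Z = 2 the level energies scale as Z², so the effective Rydberg energy is 13.6 × 4 = 54.40 eV.
ΔE = 54.40 × (1/6² − 1/7²) = 54.40 × 0.007370 = 0.4009 eV.
λ = hc/ΔE = 1240 / 0.4009 = 3090 nm.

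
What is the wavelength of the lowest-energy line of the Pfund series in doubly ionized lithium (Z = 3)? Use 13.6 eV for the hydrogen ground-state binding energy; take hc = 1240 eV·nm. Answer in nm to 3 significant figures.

The Pfund series terminates on n_f = 5; the first line has n_i = 5+1 = 6.
ΔE = 122.4 × (1/5² − 1/6²) = 1.496 eV.
λ = 1240 / 1.496 = 829 nm.

829 nm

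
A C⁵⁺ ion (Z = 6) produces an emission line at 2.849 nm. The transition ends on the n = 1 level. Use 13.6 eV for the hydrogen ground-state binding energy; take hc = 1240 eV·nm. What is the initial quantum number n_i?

The photon energy is ΔE = hc/λ = 1240 / 2.849 = 435.2 eV.
With Z = 6, ΔE = 489.6 × (1/n_f² − 1/n_i²), so 1/n_f² − 1/n_i² = 0.8890.
With n_f = 1: 1/n_i² = 1/1 − 0.8890 = 0.1110, so n_i ≈ 3.00.

n_i = 3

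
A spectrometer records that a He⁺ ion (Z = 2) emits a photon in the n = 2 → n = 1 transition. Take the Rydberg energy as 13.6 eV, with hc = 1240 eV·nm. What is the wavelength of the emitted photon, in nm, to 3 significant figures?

30.4 nm

For Z = 2 the level energies scale as Z², so the effective Rydberg energy is 13.6 × 4 = 54.40 eV.
ΔE = 54.40 × (1/1² − 1/2²) = 54.40 × 0.7500 = 40.80 eV.
λ = hc/ΔE = 1240 / 40.80 = 30.4 nm.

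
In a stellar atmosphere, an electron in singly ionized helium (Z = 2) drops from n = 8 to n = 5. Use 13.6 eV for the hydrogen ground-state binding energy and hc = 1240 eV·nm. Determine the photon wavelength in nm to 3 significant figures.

For Z = 2 the level energies scale as Z², so the effective Rydberg energy is 13.6 × 4 = 54.40 eV.
ΔE = 54.40 × (1/5² − 1/8²) = 54.40 × 0.02438 = 1.326 eV.
λ = hc/ΔE = 1240 / 1.326 = 935 nm.

935 nm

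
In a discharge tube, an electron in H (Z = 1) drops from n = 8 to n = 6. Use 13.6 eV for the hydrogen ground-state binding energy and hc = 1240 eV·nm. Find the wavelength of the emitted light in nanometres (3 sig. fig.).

7500 nm

ΔE = 13.60 × (1/6² − 1/8²) = 13.60 × 0.01215 = 0.1653 eV.
λ = hc/ΔE = 1240 / 0.1653 = 7500 nm.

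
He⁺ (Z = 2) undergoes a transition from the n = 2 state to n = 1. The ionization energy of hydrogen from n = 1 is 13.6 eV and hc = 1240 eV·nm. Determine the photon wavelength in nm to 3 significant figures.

For Z = 2 the level energies scale as Z², so the effective Rydberg energy is 13.6 × 4 = 54.40 eV.
ΔE = 54.40 × (1/1² − 1/2²) = 54.40 × 0.7500 = 40.80 eV.
λ = hc/ΔE = 1240 / 40.80 = 30.4 nm.

30.4 nm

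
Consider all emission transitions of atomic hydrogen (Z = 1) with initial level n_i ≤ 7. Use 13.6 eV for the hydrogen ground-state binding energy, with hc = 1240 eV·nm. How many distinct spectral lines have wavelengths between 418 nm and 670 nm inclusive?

Enumerate all n_i → n_f pairs with 1 ≤ n_f < n_i ≤ 7 and compute λ = 1240 / [13.6·1·(1/n_f² − 1/n_i²)].
Lines falling in [418, 670] nm: 5→2 (434.2 nm), 4→2 (486.3 nm), 3→2 (656.5 nm).

3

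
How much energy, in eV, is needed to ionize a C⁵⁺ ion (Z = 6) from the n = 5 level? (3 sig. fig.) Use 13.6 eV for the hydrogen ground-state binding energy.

E_n = −13.6 Z²/n² = −489.6/n² eV for Z = 6.
E_5 = −489.6/25 = −19.6 eV, so ionization (to E = 0) requires 19.6 eV.

19.6 eV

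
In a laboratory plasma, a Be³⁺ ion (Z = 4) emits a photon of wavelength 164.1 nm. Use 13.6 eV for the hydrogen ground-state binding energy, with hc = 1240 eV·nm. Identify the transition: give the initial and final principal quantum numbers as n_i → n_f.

The photon energy is ΔE = hc/λ = 1240 / 164.1 = 7.556 eV.
With Z = 4, ΔE = 217.6 × (1/n_f² − 1/n_i²), so 1/n_f² − 1/n_i² = 0.03473.
Trying n_f = 4 gives 1/n_i² = 0.02777, i.e. n_i ≈ 6; this pair matches.

n_i = 6, n_f = 4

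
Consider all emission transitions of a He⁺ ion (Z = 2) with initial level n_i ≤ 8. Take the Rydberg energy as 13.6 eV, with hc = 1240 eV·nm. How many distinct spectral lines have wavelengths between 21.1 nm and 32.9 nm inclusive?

Enumerate all n_i → n_f pairs with 1 ≤ n_f < n_i ≤ 8 and compute λ = 1240 / [13.6·4·(1/n_f² − 1/n_i²)].
Lines falling in [21.1, 32.9] nm: 8→1 (23.16 nm), 7→1 (23.27 nm), 6→1 (23.45 nm), 5→1 (23.74 nm), 4→1 (24.31 nm), 3→1 (25.64 nm), 2→1 (30.39 nm).

7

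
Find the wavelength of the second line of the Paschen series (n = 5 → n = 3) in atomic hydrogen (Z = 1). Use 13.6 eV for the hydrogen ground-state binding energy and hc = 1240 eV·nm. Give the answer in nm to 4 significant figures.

The Paschen series terminates on n_f = 3; the second line has n_i = 3+2 = 5.
ΔE = 13.60 × (1/3² − 1/5²) = 0.9671 eV.
λ = 1240 / 0.9671 = 1282 nm.

1282 nm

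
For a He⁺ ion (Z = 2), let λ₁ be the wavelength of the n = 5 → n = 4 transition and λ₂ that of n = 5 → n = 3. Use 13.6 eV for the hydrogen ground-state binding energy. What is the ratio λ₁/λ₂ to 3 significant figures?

3.16

λ ∝ 1/ΔE ∝ 1/(1/n_f² − 1/n_i²), and the Z² and hc factors cancel in the ratio.
λ₁/λ₂ = (1/3² − 1/5²)/(1/4² − 1/5²) = 0.07111/0.02250 = 3.16.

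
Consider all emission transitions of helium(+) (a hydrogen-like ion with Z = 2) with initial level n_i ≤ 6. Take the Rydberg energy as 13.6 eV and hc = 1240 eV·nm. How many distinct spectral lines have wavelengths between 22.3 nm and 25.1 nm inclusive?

Enumerate all n_i → n_f pairs with 1 ≤ n_f < n_i ≤ 6 and compute λ = 1240 / [13.6·4·(1/n_f² − 1/n_i²)].
Lines falling in [22.3, 25.1] nm: 6→1 (23.45 nm), 5→1 (23.74 nm), 4→1 (24.31 nm).

3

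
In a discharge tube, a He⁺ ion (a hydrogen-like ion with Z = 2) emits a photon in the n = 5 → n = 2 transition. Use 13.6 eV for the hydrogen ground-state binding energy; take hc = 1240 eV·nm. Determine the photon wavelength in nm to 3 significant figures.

109 nm

For Z = 2 the level energies scale as Z², so the effective Rydberg energy is 13.6 × 4 = 54.40 eV.
ΔE = 54.40 × (1/2² − 1/5²) = 54.40 × 0.2100 = 11.42 eV.
λ = hc/ΔE = 1240 / 11.42 = 109 nm.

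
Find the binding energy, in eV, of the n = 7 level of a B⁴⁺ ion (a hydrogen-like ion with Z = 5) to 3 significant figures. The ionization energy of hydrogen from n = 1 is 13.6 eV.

E_n = −13.6 Z²/n² = −340.0/n² eV for Z = 5.
E_7 = −340.0/49 = −6.94 eV, so ionization (to E = 0) requires 6.94 eV.

6.94 eV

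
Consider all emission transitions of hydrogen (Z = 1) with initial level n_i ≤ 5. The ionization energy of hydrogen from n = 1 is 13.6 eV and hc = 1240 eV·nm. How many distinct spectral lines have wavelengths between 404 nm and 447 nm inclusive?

Enumerate all n_i → n_f pairs with 1 ≤ n_f < n_i ≤ 5 and compute λ = 1240 / [13.6·1·(1/n_f² − 1/n_i²)].
Lines falling in [404, 447] nm: 5→2 (434.2 nm).

1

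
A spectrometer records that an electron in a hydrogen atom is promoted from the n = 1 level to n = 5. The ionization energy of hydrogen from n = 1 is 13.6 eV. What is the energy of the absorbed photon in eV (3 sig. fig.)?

E_5 = −13.60/25 = −0.5440 eV and E_1 = −13.60/1 = −13.60 eV.
The photon energy is |E_5 − E_1| = 13.1 eV.

13.1 eV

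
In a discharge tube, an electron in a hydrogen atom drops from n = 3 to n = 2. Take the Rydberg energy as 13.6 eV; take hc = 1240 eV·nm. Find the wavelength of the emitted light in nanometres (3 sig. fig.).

656 nm

ΔE = 13.60 × (1/2² − 1/3²) = 13.60 × 0.1389 = 1.889 eV.
λ = hc/ΔE = 1240 / 1.889 = 656 nm.
This line belongs to the Balmer series.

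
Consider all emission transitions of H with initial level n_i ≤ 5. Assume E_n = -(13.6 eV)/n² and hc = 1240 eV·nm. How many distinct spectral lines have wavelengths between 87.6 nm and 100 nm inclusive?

Enumerate all n_i → n_f pairs with 1 ≤ n_f < n_i ≤ 5 and compute λ = 1240 / [13.6·1·(1/n_f² − 1/n_i²)].
Lines falling in [87.6, 100] nm: 5→1 (94.98 nm), 4→1 (97.25 nm).

2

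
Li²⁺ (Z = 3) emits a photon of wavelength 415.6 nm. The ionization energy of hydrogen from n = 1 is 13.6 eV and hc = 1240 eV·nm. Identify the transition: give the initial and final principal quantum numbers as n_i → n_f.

The photon energy is ΔE = hc/λ = 1240 / 415.6 = 2.984 eV.
With Z = 3, ΔE = 122.4 × (1/n_f² − 1/n_i²), so 1/n_f² − 1/n_i² = 0.02438.
Trying n_f = 5 gives 1/n_i² = 0.01562, i.e. n_i ≈ 8; this pair matches.

n_i = 8, n_f = 5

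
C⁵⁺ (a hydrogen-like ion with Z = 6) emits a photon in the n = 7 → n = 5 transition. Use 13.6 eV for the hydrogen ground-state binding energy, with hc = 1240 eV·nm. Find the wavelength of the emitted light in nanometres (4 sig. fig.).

129.3 nm

For Z = 6 the level energies scale as Z², so the effective Rydberg energy is 13.6 × 36 = 489.6 eV.
ΔE = 489.6 × (1/5² − 1/7²) = 489.6 × 0.01959 = 9.592 eV.
λ = hc/ΔE = 1240 / 9.592 = 129.3 nm.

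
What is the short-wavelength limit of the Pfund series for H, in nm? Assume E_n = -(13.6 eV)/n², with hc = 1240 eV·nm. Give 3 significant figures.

2280 nm

The Pfund series has lower level n_f = 5; the series limit corresponds to n_i → ∞.
ΔE_max = 13.6 × 1 / 5² = 0.5440 eV.
λ_min = 1240 / 0.5440 = 2280 nm.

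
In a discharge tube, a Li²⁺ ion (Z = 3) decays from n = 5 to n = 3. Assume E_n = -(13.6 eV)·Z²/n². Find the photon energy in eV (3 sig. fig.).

The Bohr energies scale as Z², so for Z = 3: E_n = −122.4/n² eV.
E_5 = −122.4/25 = −4.896 eV and E_3 = −122.4/9 = −13.60 eV.
The photon energy is |E_5 − E_3| = 8.70 eV.

8.70 eV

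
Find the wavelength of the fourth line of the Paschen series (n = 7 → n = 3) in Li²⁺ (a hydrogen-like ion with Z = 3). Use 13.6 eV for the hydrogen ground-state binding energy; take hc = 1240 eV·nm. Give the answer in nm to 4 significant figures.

111.7 nm

The Paschen series terminates on n_f = 3; the fourth line has n_i = 3+4 = 7.
ΔE = 122.4 × (1/3² − 1/7²) = 11.10 eV.
λ = 1240 / 11.10 = 111.7 nm.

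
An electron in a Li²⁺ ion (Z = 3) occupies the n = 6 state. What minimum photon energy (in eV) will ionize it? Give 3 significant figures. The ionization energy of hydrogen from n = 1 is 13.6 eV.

E_n = −13.6 Z²/n² = −122.4/n² eV for Z = 3.
E_6 = −122.4/36 = −3.40 eV, so ionization (to E = 0) requires 3.40 eV.

3.40 eV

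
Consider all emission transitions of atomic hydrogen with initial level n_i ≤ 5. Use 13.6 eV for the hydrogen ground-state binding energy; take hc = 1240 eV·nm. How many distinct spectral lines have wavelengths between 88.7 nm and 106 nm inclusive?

Enumerate all n_i → n_f pairs with 1 ≤ n_f < n_i ≤ 5 and compute λ = 1240 / [13.6·1·(1/n_f² − 1/n_i²)].
Lines falling in [88.7, 106] nm: 5→1 (94.98 nm), 4→1 (97.25 nm), 3→1 (102.6 nm).

3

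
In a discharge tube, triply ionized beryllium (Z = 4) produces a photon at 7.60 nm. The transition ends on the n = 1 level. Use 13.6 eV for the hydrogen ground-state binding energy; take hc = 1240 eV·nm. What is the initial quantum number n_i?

n_i = 2

The photon energy is ΔE = hc/λ = 1240 / 7.60 = 163.2 eV.
With Z = 4, ΔE = 217.6 × (1/n_f² − 1/n_i²), so 1/n_f² − 1/n_i² = 0.7498.
With n_f = 1: 1/n_i² = 1/1 − 0.7498 = 0.2502, so n_i ≈ 2.00.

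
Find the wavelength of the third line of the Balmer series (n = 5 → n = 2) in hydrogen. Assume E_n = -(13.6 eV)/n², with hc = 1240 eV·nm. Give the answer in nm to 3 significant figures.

434 nm

The Balmer series terminates on n_f = 2; the third line has n_i = 2+3 = 5.
ΔE = 13.60 × (1/2² − 1/5²) = 2.856 eV.
λ = 1240 / 2.856 = 434 nm.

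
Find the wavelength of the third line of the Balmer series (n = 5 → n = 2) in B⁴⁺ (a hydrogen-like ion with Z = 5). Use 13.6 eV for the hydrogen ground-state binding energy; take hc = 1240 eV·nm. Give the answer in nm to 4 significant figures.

The Balmer series terminates on n_f = 2; the third line has n_i = 2+3 = 5.
ΔE = 340.0 × (1/2² − 1/5²) = 71.40 eV.
λ = 1240 / 71.40 = 17.37 nm.

17.37 nm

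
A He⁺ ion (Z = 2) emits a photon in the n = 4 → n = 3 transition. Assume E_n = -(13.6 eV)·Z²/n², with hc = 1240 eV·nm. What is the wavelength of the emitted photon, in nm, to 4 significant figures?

For Z = 2 the level energies scale as Z², so the effective Rydberg energy is 13.6 × 4 = 54.40 eV.
ΔE = 54.40 × (1/3² − 1/4²) = 54.40 × 0.04861 = 2.644 eV.
λ = hc/ΔE = 1240 / 2.644 = 468.9 nm.

468.9 nm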